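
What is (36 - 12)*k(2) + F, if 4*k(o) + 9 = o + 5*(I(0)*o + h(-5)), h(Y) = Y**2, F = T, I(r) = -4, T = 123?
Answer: 591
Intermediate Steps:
F = 123
k(o) = 29 - 19*o/4 (k(o) = -9/4 + (o + 5*(-4*o + (-5)**2))/4 = -9/4 + (o + 5*(-4*o + 25))/4 = -9/4 + (o + 5*(25 - 4*o))/4 = -9/4 + (o + (125 - 20*o))/4 = -9/4 + (125 - 19*o)/4 = -9/4 + (125/4 - 19*o/4) = 29 - 19*o/4)
(36 - 12)*k(2) + F = (36 - 12)*(29 - 19/4*2) + 123 = 24*(29 - 19/2) + 123 = 24*(39/2) + 123 = 468 + 123 = 591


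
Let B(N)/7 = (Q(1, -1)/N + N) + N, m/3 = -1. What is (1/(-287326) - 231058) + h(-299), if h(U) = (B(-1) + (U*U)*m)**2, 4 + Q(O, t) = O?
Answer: 20667032593200707/287326 ≈ 7.1929e+10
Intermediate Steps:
m = -3 (m = 3*(-1) = -3)
Q(O, t) = -4 + O
B(N) = -21/N + 14*N (B(N) = 7*(((-4 + 1)/N + N) + N) = 7*((-3/N + N) + N) = 7*((N - 3/N) + N) = 7*(-3/N + 2*N) = -21/N + 14*N)
h(U) = (7 - 3*U**2)**2 (h(U) = ((-21/(-1) + 14*(-1)) + (U*U)*(-3))**2 = ((-21*(-1) - 14) + U**2*(-3))**2 = ((21 - 14) - 3*U**2)**2 = (7 - 3*U**2)**2)
(1/(-287326) - 231058) + h(-299) = (1/(-287326) - 231058) + (-7 + 3*(-299)**2)**2 = (-1/287326 - 231058) + (-7 + 3*89401)**2 = -66388970909/287326 + (-7 + 268203)**2 = -66388970909/287326 + 268196**2 = -66388970909/287326 + 71929094416 = 20667032593200707/287326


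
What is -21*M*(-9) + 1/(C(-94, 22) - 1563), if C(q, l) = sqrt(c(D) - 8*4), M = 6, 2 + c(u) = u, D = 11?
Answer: 2770351365/2442992 - I*sqrt(23)/2442992 ≈ 1134.0 - 1.9631e-6*I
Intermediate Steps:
c(u) = -2 + u
C(q, l) = I*sqrt(23) (C(q, l) = sqrt((-2 + 11) - 8*4) = sqrt(9 - 32) = sqrt(-23) = I*sqrt(23))
-21*M*(-9) + 1/(C(-94, 22) - 1563) = -21*6*(-9) + 1/(I*sqrt(23) - 1563) = -126*(-9) + 1/(-1563 + I*sqrt(23)) = 1134 + 1/(-1563 + I*sqrt(23))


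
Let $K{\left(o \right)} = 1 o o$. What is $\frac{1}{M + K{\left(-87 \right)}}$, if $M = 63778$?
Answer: $\frac{1}{71347} \approx 1.4016 \cdot 10^{-5}$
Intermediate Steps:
$K{\left(o \right)} = o^{2}$ ($K{\left(o \right)} = o o = o^{2}$)
$\frac{1}{M + K{\left(-87 \right)}} = \frac{1}{63778 + \left(-87\right)^{2}} = \frac{1}{63778 + 7569} = \frac{1}{71347}$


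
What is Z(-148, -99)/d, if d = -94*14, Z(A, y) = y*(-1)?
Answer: -99/1316 ≈ -0.075228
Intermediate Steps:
Z(A, y) = -y
d = -1316
Z(-148, -99)/d = -1*(-99)/(-1316) = 99*(-1/1316) = -99/1316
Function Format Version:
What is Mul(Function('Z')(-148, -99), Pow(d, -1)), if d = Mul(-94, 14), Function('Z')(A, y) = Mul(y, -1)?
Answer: Rational(-99, 1316) ≈ -0.075228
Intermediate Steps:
Function('Z')(A, y) = Mul(-1, y)
d = -1316
Mul(Function('Z')(-148, -99), Pow(d, -1)) = Mul(Mul(-1, -99), Pow(-1316, -1)) = Mul(99, Rational(-1, 1316)) = Rational(-99, 1316)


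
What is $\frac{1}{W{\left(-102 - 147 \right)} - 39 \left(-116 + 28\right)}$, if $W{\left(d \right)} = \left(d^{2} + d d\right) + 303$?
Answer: $\frac{1}{127737} \approx 7.8286 \cdot 10^{-6}$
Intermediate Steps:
$W{\left(d \right)} = 303 + 2 d^{2}$ ($W{\left(d \right)} = \left(d^{2} + d^{2}\right) + 303 = 2 d^{2} + 303 = 303 + 2 d^{2}$)
$\frac{1}{W{\left(-102 - 147 \right)} - 39 \left(-116 + 28\right)} = \frac{1}{\left(303 + 2 \left(-102 - 147\right)^{2}\right) - 39 \left(-116 + 28\right)} = \frac{1}{\left(303 + 2 \left(-102 - 147\right)^{2}\right) - -3432} = \frac{1}{\left(303 + 2 \left(-249\right)^{2}\right) + 3432} = \frac{1}{\left(303 + 2 \cdot 62001\right) + 3432} = \frac{1}{\left(303 + 124002\right) + 3432} = \frac{1}{124305 + 3432} = \frac{1}{127737}$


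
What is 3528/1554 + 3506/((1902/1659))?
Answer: 35894761/11729 ≈ 3060.3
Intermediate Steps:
3528/1554 + 3506/((1902/1659)) = 3528*(1/1554) + 3506/((1902*(1/1659))) = 84/37 + 3506/(634/553) = 84/37 + 3506*(553/634) = 84/37 + 969409/317 = 35894761/11729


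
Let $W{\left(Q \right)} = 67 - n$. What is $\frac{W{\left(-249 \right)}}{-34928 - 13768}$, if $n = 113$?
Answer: $\frac{23}{24348} \approx 0.00094464$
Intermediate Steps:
$W{\left(Q \right)} = -46$ ($W{\left(Q \right)} = 67 - 113 = -46$)
$\frac{W{\left(-249 \right)}}{-34928 - 13768} = - \frac{46}{-34928 - 13768} = - \frac{46}{-48696} = \left(-46\right) \left(- \frac{1}{48696}\right) = \frac{23}{24348}$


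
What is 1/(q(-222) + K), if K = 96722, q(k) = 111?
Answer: 1/96833 ≈ 1.0327e-5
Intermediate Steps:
1/(q(-222) + K) = 1/(111 + 96722) = 1/96833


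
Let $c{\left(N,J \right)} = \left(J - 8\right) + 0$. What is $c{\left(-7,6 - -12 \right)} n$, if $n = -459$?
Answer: $-4590$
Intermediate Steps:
$c{\left(N,J \right)} = -8 + J$ ($c{\left(N,J \right)} = \left(-8 + J\right) + 0 = -8 + J$)
$c{\left(-7,6 - -12 \right)} n = \left(-8 + \left(6 - -12\right)\right) \left(-459\right) = \left(-8 + \left(6 + 12\right)\right) \left(-459\right) = \left(-8 + 18\right) \left(-459\right) = 10 \left(-459\right) = -4590$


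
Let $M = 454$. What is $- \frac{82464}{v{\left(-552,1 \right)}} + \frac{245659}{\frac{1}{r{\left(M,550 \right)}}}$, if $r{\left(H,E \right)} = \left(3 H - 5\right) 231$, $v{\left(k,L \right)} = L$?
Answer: $77005907289$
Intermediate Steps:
$r{\left(H,E \right)} = -1155 + 693 H$ ($r{\left(H,E \right)} = \left(-5 + 3 H\right) 231 = -1155 + 693 H$)
$- \frac{82464}{v{\left(-552,1 \right)}} + \frac{245659}{\frac{1}{r{\left(M,550 \right)}}} = - \frac{82464}{1} + \frac{245659}{\frac{1}{-1155 + 693 \cdot 454}} = \left(-82464\right) 1 + \frac{245659}{\frac{1}{-1155 + 314622}} = -82464 + \frac{245659}{\frac{1}{313467}} = -82464 + 245659 \frac{1}{\frac{1}{313467}} = -82464 + 245659 \cdot 313467 = -82464 + 77005989753 = 77005907289$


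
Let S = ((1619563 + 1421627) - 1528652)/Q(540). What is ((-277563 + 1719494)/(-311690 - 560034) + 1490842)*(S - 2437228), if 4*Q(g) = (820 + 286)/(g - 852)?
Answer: -744545097937888118223/120515843 ≈ -6.1780e+12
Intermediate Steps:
Q(g) = 553/(2*(-852 + g)) (Q(g) = ((820 + 286)/(g - 852))/4 = (1106/(-852 + g))/4 = 553/(2*(-852 + g)))
S = -943823712/553 (S = ((1619563 + 1421627) - 1528652)/((553/(2*(-852 + 540)))) = (3041190 - 1528652)/(((553/2)/(-312))) = 1512538/(((553/2)*(-1/312))) = 1512538/(-553/624) = 1512538*(-624/553) = -943823712/553 ≈ -1.7067e+6)
((-277563 + 1719494)/(-311690 - 560034) + 1490842)*(S - 2437228) = ((-277563 + 1719494)/(-311690 - 560034) + 1490842)*(-943823712/553 - 2437228) = (1441931/(-871724) + 1490842)*(-2291610796/553) = (1441931*(-1/871724) + 1490842)*(-2291610796/553) = (-1441931/871724 + 1490842)*(-2291610796/553) = (1299601309677/871724)*(-2291610796/553) = -744545097937888118223/120515843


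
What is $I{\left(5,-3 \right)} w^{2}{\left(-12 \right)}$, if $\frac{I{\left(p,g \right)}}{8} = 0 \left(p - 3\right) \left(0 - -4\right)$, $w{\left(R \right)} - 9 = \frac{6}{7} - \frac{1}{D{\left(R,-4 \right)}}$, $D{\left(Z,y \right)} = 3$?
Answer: $0$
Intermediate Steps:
$w{\left(R \right)} = \frac{200}{21}$ ($w{\left(R \right)} = 9 + \left(\frac{6}{7} - \frac{1}{3}\right) = 9 + \frac{11}{21} = \frac{200}{21}$)
$I{\left(p,g \right)} = 0$ ($I{\left(p,g \right)} = 8 \cdot 0 \left(p - 3\right) \left(0 - -4\right) = 8 \cdot 0 \left(-3 + p\right) \left(0 + 4\right) = 8 \cdot 0 \cdot 4 = 8 \cdot 0 = 0$)
$I{\left(5,-3 \right)} w^{2}{\left(-12 \right)} = 0 \left(\frac{200}{21}\right)^{2} = 0 \cdot \frac{40000}{441} = 0$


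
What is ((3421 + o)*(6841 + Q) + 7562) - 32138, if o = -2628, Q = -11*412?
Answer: 1806461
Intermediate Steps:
Q = -4532
((3421 + o)*(6841 + Q) + 7562) - 32138 = ((3421 - 2628)*(6841 - 4532) + 7562) - 32138 = (793*2309 + 7562) - 32138 = (1831037 + 7562) - 32138 = 1838599 - 32138 = 1806461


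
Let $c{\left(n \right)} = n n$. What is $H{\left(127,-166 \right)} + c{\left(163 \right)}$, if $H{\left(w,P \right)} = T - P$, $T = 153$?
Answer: $26888$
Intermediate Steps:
$H{\left(w,P \right)} = 153 - P$
$c{\left(n \right)} = n^{2}$
$H{\left(127,-166 \right)} + c{\left(163 \right)} = \left(153 - -166\right) + 163^{2} = \left(153 + 166\right) + 26569 = 319 + 26569 = 26888$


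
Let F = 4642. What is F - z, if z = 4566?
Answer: 76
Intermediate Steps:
F - z = 4642 - 1*4566 = 4642 - 4566 = 76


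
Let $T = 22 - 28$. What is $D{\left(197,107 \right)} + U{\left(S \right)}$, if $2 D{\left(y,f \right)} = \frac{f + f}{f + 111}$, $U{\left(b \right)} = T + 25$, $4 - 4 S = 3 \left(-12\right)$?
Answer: $\frac{4249}{218} \approx 19.491$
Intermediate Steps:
$T = -6$ ($T = 22 - 28 = -6$)
$S = 10$ ($S = 1 - \frac{3 \left(-12\right)}{4} = 1 - -9 = 1 + 9 = 10$)
$U{\left(b \right)} = 19$ ($U{\left(b \right)} = -6 + 25 = 19$)
$D{\left(y,f \right)} = \frac{f}{111 + f}$ ($D{\left(y,f \right)} = \frac{\left(f + f\right) \frac{1}{f + 111}}{2} = \frac{2 f \frac{1}{111 + f}}{2} = \frac{f}{111 + f}$)
$D{\left(197,107 \right)} + U{\left(S \right)} = \frac{107}{111 + 107} + 19 = \frac{107}{218} + 19 = \frac{4249}{218}$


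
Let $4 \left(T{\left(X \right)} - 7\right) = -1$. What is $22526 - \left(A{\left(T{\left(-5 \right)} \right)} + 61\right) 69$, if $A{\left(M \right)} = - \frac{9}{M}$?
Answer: $18409$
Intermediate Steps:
$T{\left(X \right)} = \frac{27}{4}$ ($T{\left(X \right)} = 7 + \frac{1}{4} \left(-1\right) = 7 - \frac{1}{4} = \frac{27}{4}$)
$22526 - \left(A{\left(T{\left(-5 \right)} \right)} + 61\right) 69 = 22526 - \left(- \frac{9}{\frac{27}{4}} + 61\right) 69 = 22526 - \left(\left(-9\right) \frac{4}{27} + 61\right) 69 = 22526 - \left(- \frac{4}{3} + 61\right) 69 = 22526 - \frac{179}{3} \cdot 69 = 22526 - 4117 = 18409$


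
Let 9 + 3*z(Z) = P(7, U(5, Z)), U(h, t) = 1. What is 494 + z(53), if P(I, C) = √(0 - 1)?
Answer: 491 + I/3 ≈ 491.0 + 0.33333*I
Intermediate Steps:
P(I, C) = I (P(I, C) = √(-1) = I)
z(Z) = -3 + I/3
494 + z(53) = 494 + (-3 + I/3) = 491 + I/3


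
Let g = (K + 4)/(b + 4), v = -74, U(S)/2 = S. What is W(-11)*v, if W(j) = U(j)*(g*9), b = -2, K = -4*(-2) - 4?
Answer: 58608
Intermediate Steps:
K = 4 (K = 8 - 4 = 4)
U(S) = 2*S
g = 4 (g = (4 + 4)/(-2 + 4) = 8/2 = 8*(1/2) = 4)
W(j) = 72*j (W(j) = (2*j)*(4*9) = (2*j)*36 = 72*j)
W(-11)*v = (72*(-11))*(-74) = -792*(-74) = 58608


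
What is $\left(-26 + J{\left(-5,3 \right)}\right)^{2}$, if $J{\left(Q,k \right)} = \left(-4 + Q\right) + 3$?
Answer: $1024$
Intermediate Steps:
$J{\left(Q,k \right)} = -1 + Q$
$\left(-26 + J{\left(-5,3 \right)}\right)^{2} = \left(-26 - 6\right)^{2} = \left(-32\right)^{2} = 1024$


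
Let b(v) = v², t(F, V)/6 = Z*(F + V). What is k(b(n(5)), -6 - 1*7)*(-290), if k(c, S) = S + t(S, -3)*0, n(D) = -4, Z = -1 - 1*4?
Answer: 3770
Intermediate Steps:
Z = -5 (Z = -1 - 4 = -5)
t(F, V) = -30*F - 30*V (t(F, V) = 6*(-5*(F + V)) = 6*(-5*F - 5*V) = -30*F - 30*V)
k(c, S) = S (k(c, S) = S + (-30*S - 30*(-3))*0 = S + (-30*S + 90)*0 = S + (90 - 30*S)*0 = S + 0 = S)
k(b(n(5)), -6 - 1*7)*(-290) = (-6 - 1*7)*(-290) = (-6 - 7)*(-290) = -13*(-290) = 3770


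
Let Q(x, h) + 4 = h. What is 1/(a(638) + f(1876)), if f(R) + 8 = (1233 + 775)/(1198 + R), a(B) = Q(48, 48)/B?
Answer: -1537/11186 ≈ -0.13740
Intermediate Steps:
Q(x, h) = -4 + h
a(B) = 44/B (a(B) = (-4 + 48)/B = 44/B)
f(R) = -8 + 2008/(1198 + R) (f(R) = -8 + (1233 + 775)/(1198 + R) = -8 + 2008/(1198 + R))
1/(a(638) + f(1876)) = 1/(44/638 + 8*(-947 - 1*1876)/(1198 + 1876)) = 1/(44*(1/638) + 8*(-947 - 1876)/3074) = 1/(2/29 + 8*(1/3074)*(-2823)) = 1/(2/29 - 11292/1537) = 1/(-11186/1537) = -1537/11186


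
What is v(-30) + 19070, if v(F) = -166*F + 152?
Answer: 24202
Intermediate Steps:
v(F) = 152 - 166*F
v(-30) + 19070 = (152 - 166*(-30)) + 19070 = (152 + 4980) + 19070 = 5132 + 19070 = 24202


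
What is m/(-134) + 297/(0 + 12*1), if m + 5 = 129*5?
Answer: 5353/268 ≈ 19.974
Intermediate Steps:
m = 640 (m = -5 + 129*5 = -5 + 645 = 640)
m/(-134) + 297/(0 + 12*1) = 640/(-134) + 297/(0 + 12*1) = 640*(-1/134) + 297/(0 + 12) = -320/67 + 297/12 = -320/67 + 297*(1/12) = -320/67 + 99/4 = 5353/268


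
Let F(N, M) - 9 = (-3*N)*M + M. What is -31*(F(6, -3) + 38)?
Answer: -3038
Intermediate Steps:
F(N, M) = 9 + M - 3*M*N (F(N, M) = 9 + ((-3*N)*M + M) = 9 + (-3*M*N + M) = 9 + (M - 3*M*N) = 9 + M - 3*M*N)
-31*(F(6, -3) + 38) = -31*((9 - 3 - 3*(-3)*6) + 38) = -31*((9 - 3 + 54) + 38) = -31*(60 + 38) = -31*98 = -3038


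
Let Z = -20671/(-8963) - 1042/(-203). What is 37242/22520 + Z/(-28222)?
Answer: 478014417824089/289098352481540 ≈ 1.6535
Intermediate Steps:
Z = 13535659/1819489 (Z = -20671*(-1/8963) - 1042*(-1/203) = 20671/8963 + 1042/203 = 13535659/1819489 ≈ 7.4393)
37242/22520 + Z/(-28222) = 37242/22520 + (13535659/1819489)/(-28222) = 37242*(1/22520) + (13535659/1819489)*(-1/28222) = 18621/11260 - 13535659/51349618558 = 478014417824089/289098352481540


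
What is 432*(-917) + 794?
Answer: -395350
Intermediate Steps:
432*(-917) + 794 = -396144 + 794 = -395350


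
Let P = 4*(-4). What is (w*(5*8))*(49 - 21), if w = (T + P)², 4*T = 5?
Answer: 243670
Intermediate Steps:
T = 5/4 (T = (¼)*5 = 5/4 ≈ 1.2500)
P = -16
w = 3481/16 (w = (5/4 - 16)² = (-59/4)² = 3481/16 ≈ 217.56)
(w*(5*8))*(49 - 21) = (3481*(5*8)/16)*(49 - 21) = ((3481/16)*40)*28 = (17405/2)*28 = 243670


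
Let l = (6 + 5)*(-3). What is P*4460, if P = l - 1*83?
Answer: -517360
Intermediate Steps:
l = -33 (l = 11*(-3) = -33)
P = -116 (P = -33 - 1*83 = -33 - 83 = -116)
P*4460 = -116*4460 = -517360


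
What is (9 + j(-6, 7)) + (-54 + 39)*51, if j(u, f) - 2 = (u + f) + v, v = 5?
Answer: -748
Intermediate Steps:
j(u, f) = 7 + f + u (j(u, f) = 2 + ((u + f) + 5) = 2 + ((f + u) + 5) = 2 + (5 + f + u) = 7 + f + u)
(9 + j(-6, 7)) + (-54 + 39)*51 = (9 + (7 + 7 - 6)) + (-54 + 39)*51 = (9 + 8) - 15*51 = 17 - 765 = -748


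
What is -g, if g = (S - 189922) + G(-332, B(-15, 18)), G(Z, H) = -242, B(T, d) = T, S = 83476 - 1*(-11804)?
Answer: 94884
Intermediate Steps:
S = 95280 (S = 83476 + 11804 = 95280)
g = -94884 (g = (95280 - 189922) - 242 = -94642 - 242 = -94884)
-g = -1*(-94884) = 94884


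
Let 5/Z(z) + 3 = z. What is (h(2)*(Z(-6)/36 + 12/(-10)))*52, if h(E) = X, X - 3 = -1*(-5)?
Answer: -204776/405 ≈ -505.62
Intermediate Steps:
Z(z) = 5/(-3 + z)
X = 8 (X = 3 - 1*(-5) = 3 + 5 = 8)
h(E) = 8
(h(2)*(Z(-6)/36 + 12/(-10)))*52 = (8*((5/(-3 - 6))/36 + 12/(-10)))*52 = (8*((5/(-9))*(1/36) + 12*(-1/10)))*52 = (8*((5*(-1/9))*(1/36) - 6/5))*52 = (8*(-5/9*1/36 - 6/5))*52 = (8*(-5/324 - 6/5))*52 = (8*(-1969/1620))*52 = -3938/405*52 = -204776/405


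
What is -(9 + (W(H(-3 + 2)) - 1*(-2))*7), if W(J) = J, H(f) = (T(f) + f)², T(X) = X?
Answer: -51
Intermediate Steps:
H(f) = 4*f² (H(f) = (f + f)² = (2*f)² = 4*f²)
-(9 + (W(H(-3 + 2)) - 1*(-2))*7) = -(9 + (4*(-3 + 2)² - 1*(-2))*7) = -(9 + (4*(-1)² + 2)*7) = -(9 + (4*1 + 2)*7) = -(9 + (4 + 2)*7) = -(9 + 6*7) = -(9 + 42) = -1*51 = -51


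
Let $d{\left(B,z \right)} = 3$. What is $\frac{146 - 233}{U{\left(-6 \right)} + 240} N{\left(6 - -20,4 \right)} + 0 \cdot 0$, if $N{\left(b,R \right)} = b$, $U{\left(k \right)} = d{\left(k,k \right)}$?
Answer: $- \frac{754}{81} \approx -9.3086$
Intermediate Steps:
$U{\left(k \right)} = 3$
$\frac{146 - 233}{U{\left(-6 \right)} + 240} N{\left(6 - -20,4 \right)} + 0 \cdot 0 = \frac{146 - 233}{3 + 240} \left(6 - -20\right) + 0 \cdot 0 = - \frac{87}{243} \left(6 + 20\right) + 0 = \left(-87\right) \frac{1}{243} \cdot 26 + 0 = \left(- \frac{29}{81}\right) 26 + 0 = - \frac{754}{81} + 0 = - \frac{754}{81}$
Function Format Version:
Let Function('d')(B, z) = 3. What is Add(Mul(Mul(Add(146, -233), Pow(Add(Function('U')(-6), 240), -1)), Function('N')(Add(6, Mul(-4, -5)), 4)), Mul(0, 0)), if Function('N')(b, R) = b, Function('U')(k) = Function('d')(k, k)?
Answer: Rational(-754, 81) ≈ -9.3086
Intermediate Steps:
Function('U')(k) = 3
Add(Mul(Mul(Add(146, -233), Pow(Add(Function('U')(-6), 240), -1)), Function('N')(Add(6, Mul(-4, -5)), 4)), Mul(0, 0)) = Add(Mul(Mul(Add(146, -233), Pow(Add(3, 240), -1)), Add(6, Mul(-4, -5))), Mul(0, 0)) = Add(Mul(Mul(-87, Pow(243, -1)), Add(6, 20)), 0) = Add(Mul(Mul(-87, Rational(1, 243)), 26), 0) = Add(Mul(Rational(-29, 81), 26), 0) = Add(Rational(-754, 81), 0) = Rational(-754, 81)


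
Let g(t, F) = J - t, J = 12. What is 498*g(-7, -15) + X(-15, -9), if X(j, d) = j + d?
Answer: 9438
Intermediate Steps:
g(t, F) = 12 - t
X(j, d) = d + j
498*g(-7, -15) + X(-15, -9) = 498*(12 - 1*(-7)) + (-9 - 15) = 498*(12 + 7) - 24 = 498*19 - 24 = 9462 - 24 = 9438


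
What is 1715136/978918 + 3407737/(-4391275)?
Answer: 699289791639/716449690075 ≈ 0.97605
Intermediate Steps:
1715136/978918 + 3407737/(-4391275) = 1715136*(1/978918) + 3407737*(-1/4391275) = 285856/163153 - 3407737/4391275 = 699289791639/716449690075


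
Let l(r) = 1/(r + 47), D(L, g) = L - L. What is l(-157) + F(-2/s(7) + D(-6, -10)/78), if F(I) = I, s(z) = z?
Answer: -227/770 ≈ -0.29481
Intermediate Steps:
D(L, g) = 0
l(r) = 1/(47 + r)
l(-157) + F(-2/s(7) + D(-6, -10)/78) = 1/(47 - 157) + (-2/7 + 0/78) = 1/(-110) + (-2*1/7 + 0*(1/78)) = -1/110 + (-2/7 + 0) = -1/110 - 2/7 = -227/770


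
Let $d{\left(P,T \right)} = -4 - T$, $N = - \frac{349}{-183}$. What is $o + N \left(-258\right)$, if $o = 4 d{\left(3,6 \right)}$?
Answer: $- \frac{32454}{61} \approx -532.03$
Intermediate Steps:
$N = \frac{349}{183}$ ($N = \left(-349\right) \left(- \frac{1}{183}\right) = \frac{349}{183} \approx 1.9071$)
$o = -40$ ($o = 4 \left(-4 - 6\right) = 4 \left(-10\right) = -40$)
$o + N \left(-258\right) = -40 + \frac{349}{183} \left(-258\right) = -40 - \frac{30014}{61} = - \frac{32454}{61}$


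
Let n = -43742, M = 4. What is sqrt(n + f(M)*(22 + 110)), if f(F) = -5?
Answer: 149*I*sqrt(2) ≈ 210.72*I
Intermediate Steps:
sqrt(n + f(M)*(22 + 110)) = sqrt(-43742 - 5*(22 + 110)) = sqrt(-43742 - 5*132) = sqrt(-43742 - 660) = sqrt(-44402) = 149*I*sqrt(2)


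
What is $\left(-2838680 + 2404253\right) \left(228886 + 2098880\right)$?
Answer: $-1011244400082$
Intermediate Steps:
$\left(-2838680 + 2404253\right) \left(228886 + 2098880\right) = \left(-434427\right) 2327766 = -1011244400082$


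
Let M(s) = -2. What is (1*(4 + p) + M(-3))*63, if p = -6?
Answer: -252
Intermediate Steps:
(1*(4 + p) + M(-3))*63 = (1*(4 - 6) - 2)*63 = (1*(-2) - 2)*63 = (-2 - 2)*63 = -4*63 = -252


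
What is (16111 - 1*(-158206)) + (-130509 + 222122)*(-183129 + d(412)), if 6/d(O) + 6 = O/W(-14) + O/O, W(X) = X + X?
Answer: -385867564771/23 ≈ -1.6777e+10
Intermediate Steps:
W(X) = 2*X
d(O) = 6/(-5 - O/28) (d(O) = 6/(-6 + (O/((2*(-14))) + O/O)) = 6/(-6 + (O/(-28) + 1)) = 6/(-6 + (O*(-1/28) + 1)) = 6/(-6 + (-O/28 + 1)) = 6/(-6 + (1 - O/28)) = 6/(-5 - O/28))
(16111 - 1*(-158206)) + (-130509 + 222122)*(-183129 + d(412)) = (16111 - 1*(-158206)) + (-130509 + 222122)*(-183129 - 168/(140 + 412)) = (16111 + 158206) + 91613*(-183129 - 168/552) = 174317 + 91613*(-183129 - 168*1/552) = 174317 + 91613*(-183129 - 7/23) = 174317 + 91613*(-4211974/23) = 174317 - 385871574062/23 = -385867564771/23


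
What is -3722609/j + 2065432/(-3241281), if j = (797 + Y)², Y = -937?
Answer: -12106504289329/63529107600 ≈ -190.57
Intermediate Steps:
j = 19600 (j = (797 - 937)² = (-140)² = 19600)
-3722609/j + 2065432/(-3241281) = -3722609/19600 + 2065432/(-3241281) = -3722609*1/19600 + 2065432*(-1/3241281) = -3722609/19600 - 2065432/3241281 = -12106504289329/63529107600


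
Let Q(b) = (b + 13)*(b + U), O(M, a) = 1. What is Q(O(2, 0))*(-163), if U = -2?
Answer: 2282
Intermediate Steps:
Q(b) = (-2 + b)*(13 + b) (Q(b) = (b + 13)*(b - 2) = (13 + b)*(-2 + b) = (-2 + b)*(13 + b))
Q(O(2, 0))*(-163) = (-26 + 1**2 + 11*1)*(-163) = (-26 + 1 + 11)*(-163) = -14*(-163) = 2282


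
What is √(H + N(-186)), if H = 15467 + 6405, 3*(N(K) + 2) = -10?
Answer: 40*√123/3 ≈ 147.87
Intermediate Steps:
N(K) = -16/3 (N(K) = -2 + (⅓)*(-10) = -2 - 10/3 = -16/3)
H = 21872
√(H + N(-186)) = √(21872 - 16/3) = √(65600/3) = 40*√123/3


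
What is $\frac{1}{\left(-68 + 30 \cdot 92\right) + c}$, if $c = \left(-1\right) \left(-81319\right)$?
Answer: $\frac{1}{84011} \approx 1.1903 \cdot 10^{-5}$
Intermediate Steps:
$c = 81319$
$\frac{1}{\left(-68 + 30 \cdot 92\right) + c} = \frac{1}{\left(-68 + 30 \cdot 92\right) + 81319} = \frac{1}{\left(-68 + 2760\right) + 81319} = \frac{1}{2692 + 81319} = \frac{1}{84011}$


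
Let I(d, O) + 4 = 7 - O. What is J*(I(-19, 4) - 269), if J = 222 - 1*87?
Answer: -36450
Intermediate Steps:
I(d, O) = 3 - O (I(d, O) = -4 + (7 - O) = 3 - O)
J = 135 (J = 222 - 87 = 135)
J*(I(-19, 4) - 269) = 135*((3 - 1*4) - 269) = 135*((3 - 4) - 269) = 135*(-1 - 269) = 135*(-270) = -36450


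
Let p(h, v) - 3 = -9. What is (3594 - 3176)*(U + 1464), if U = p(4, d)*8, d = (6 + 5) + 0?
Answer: 591888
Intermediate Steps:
d = 11 (d = 11 + 0 = 11)
p(h, v) = -6 (p(h, v) = 3 - 9 = -6)
U = -48 (U = -6*8 = -48)
(3594 - 3176)*(U + 1464) = (3594 - 3176)*(-48 + 1464) = 418*1416 = 591888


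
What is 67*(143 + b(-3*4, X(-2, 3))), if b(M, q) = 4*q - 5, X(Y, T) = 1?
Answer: 9514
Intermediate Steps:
b(M, q) = -5 + 4*q
67*(143 + b(-3*4, X(-2, 3))) = 67*(143 + (-5 + 4*1)) = 67*(143 + (-5 + 4)) = 67*(143 - 1) = 67*142 = 9514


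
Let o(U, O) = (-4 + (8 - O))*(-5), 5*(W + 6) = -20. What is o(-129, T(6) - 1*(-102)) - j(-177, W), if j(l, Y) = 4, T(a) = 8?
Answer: 526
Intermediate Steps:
W = -10 (W = -6 + (1/5)*(-20) = -6 - 4 = -10)
o(U, O) = -20 + 5*O (o(U, O) = (4 - O)*(-5) = -20 + 5*O)
o(-129, T(6) - 1*(-102)) - j(-177, W) = (-20 + 5*(8 - 1*(-102))) - 1*4 = (-20 + 5*(8 + 102)) - 4 = (-20 + 5*110) - 4 = (-20 + 550) - 4 = 530 - 4 = 526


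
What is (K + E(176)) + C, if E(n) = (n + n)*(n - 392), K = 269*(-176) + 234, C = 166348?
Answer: 43206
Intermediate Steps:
K = -47110 (K = -47344 + 234 = -47110)
E(n) = 2*n*(-392 + n) (E(n) = (2*n)*(-392 + n) = 2*n*(-392 + n))
(K + E(176)) + C = (-47110 + 2*176*(-392 + 176)) + 166348 = (-47110 + 2*176*(-216)) + 166348 = (-47110 - 76032) + 166348 = -123142 + 166348 = 43206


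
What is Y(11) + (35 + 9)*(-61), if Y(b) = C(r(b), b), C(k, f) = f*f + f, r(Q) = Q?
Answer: -2552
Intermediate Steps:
C(k, f) = f + f² (C(k, f) = f² + f = f + f²)
Y(b) = b*(1 + b)
Y(11) + (35 + 9)*(-61) = 11*(1 + 11) + (35 + 9)*(-61) = 11*12 + 44*(-61) = 132 - 2684 = -2552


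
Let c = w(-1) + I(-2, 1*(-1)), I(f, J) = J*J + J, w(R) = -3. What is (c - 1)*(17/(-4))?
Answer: 17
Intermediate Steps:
I(f, J) = J + J² (I(f, J) = J² + J = J + J²)
c = -3 (c = -3 + (1*(-1))*(1 + 1*(-1)) = -3 - (1 - 1) = -3 - 1*0 = -3 + 0 = -3)
(c - 1)*(17/(-4)) = (-3 - 1)*(17/(-4)) = -68*(-1)/4 = -4*(-17/4) = 17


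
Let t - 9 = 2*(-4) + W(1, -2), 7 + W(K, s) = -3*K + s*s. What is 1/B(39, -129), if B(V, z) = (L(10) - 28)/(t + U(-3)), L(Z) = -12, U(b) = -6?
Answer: 11/40 ≈ 0.27500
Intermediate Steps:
W(K, s) = -7 + s² - 3*K (W(K, s) = -7 + (-3*K + s*s) = -7 + (-3*K + s²) = -7 + (s² - 3*K) = -7 + s² - 3*K)
t = -5 (t = 9 + (2*(-4) + (-7 + (-2)² - 3*1)) = 9 + (-8 + (-7 + 4 - 3)) = 9 + (-8 - 6) = 9 - 14 = -5)
B(V, z) = 40/11 (B(V, z) = (-12 - 28)/(-5 - 6) = -40/(-11) = -40*(-1/11) = 40/11)
1/B(39, -129) = 1/(40/11) = 11/40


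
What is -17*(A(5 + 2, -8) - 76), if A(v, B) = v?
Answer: 1173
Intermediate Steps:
-17*(A(5 + 2, -8) - 76) = -17*((5 + 2) - 76) = -17*(7 - 76) = -17*(-69) = 1173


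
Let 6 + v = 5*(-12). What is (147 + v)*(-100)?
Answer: -8100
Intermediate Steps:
v = -66 (v = -6 + 5*(-12) = -6 - 60 = -66)
(147 + v)*(-100) = (147 - 66)*(-100) = 81*(-100) = -8100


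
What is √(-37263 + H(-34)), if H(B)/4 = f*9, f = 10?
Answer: I*√36903 ≈ 192.1*I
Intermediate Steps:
H(B) = 360 (H(B) = 4*(10*9) = 4*90 = 360)
√(-37263 + H(-34)) = √(-37263 + 360) = √(-36903) = I*√36903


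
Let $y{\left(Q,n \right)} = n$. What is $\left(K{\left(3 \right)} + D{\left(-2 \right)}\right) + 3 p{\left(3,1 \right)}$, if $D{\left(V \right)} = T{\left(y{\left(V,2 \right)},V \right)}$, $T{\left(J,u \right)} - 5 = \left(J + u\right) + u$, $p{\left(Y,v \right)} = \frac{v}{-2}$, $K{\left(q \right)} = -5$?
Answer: $- \frac{7}{2} \approx -3.5$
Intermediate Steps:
$p{\left(Y,v \right)} = - \frac{v}{2}$ ($p{\left(Y,v \right)} = v \left(- \frac{1}{2}\right) = - \frac{v}{2}$)
$T{\left(J,u \right)} = 5 + J + 2 u$ ($T{\left(J,u \right)} = 5 + \left(\left(J + u\right) + u\right) = 5 + \left(J + 2 u\right) = 5 + J + 2 u$)
$D{\left(V \right)} = 7 + 2 V$ ($D{\left(V \right)} = 5 + 2 + 2 V = 7 + 2 V$)
$\left(K{\left(3 \right)} + D{\left(-2 \right)}\right) + 3 p{\left(3,1 \right)} = \left(-5 + \left(7 + 2 \left(-2\right)\right)\right) + 3 \left(\left(- \frac{1}{2}\right) 1\right) = \left(-5 + \left(7 - 4\right)\right) + 3 \left(- \frac{1}{2}\right) = \left(-5 + 3\right) - \frac{3}{2} = -2 - \frac{3}{2} = - \frac{7}{2}$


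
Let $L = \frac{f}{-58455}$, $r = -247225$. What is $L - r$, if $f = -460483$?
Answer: $\frac{14451997858}{58455} \approx 2.4723 \cdot 10^{5}$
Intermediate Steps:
$L = \frac{460483}{58455}$ ($L = - \frac{460483}{-58455} = \left(-460483\right) \left(- \frac{1}{58455}\right) = \frac{460483}{58455} \approx 7.8776$)
$L - r = \frac{460483}{58455} - -247225 = \frac{460483}{58455} + 247225 = \frac{14451997858}{58455}$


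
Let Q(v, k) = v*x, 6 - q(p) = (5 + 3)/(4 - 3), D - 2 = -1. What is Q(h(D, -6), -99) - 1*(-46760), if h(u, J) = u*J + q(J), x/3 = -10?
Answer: 47000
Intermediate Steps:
D = 1 (D = 2 - 1 = 1)
q(p) = -2 (q(p) = 6 - (5 + 3)/(4 - 3) = 6 - 8/1 = 6 - 8 = -2)
x = -30 (x = 3*(-10) = -30)
h(u, J) = -2 + J*u (h(u, J) = u*J - 2 = J*u - 2 = -2 + J*u)
Q(v, k) = -30*v (Q(v, k) = v*(-30) = -30*v)
Q(h(D, -6), -99) - 1*(-46760) = -30*(-2 - 6*1) - 1*(-46760) = -30*(-2 - 6) + 46760 = -30*(-8) + 46760 = 240 + 46760 = 47000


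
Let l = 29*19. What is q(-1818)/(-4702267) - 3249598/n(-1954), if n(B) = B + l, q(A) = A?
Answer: 15280479989320/6597280601 ≈ 2316.2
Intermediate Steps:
l = 551
n(B) = 551 + B (n(B) = B + 551 = 551 + B)
q(-1818)/(-4702267) - 3249598/n(-1954) = -1818/(-4702267) - 3249598/(551 - 1954) = -1818*(-1/4702267) - 3249598/(-1403) = 1818/4702267 - 3249598*(-1/1403) = 1818/4702267 + 3249598/1403 = 15280479989320/6597280601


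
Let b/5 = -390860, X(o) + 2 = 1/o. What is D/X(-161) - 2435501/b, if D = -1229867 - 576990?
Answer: 568514428917923/631238900 ≈ 9.0063e+5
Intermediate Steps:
X(o) = -2 + 1/o
b = -1954300 (b = 5*(-390860) = -1954300)
D = -1806857
D/X(-161) - 2435501/b = -1806857/(-2 + 1/(-161)) - 2435501/(-1954300) = -1806857/(-2 - 1/161) - 2435501*(-1/1954300) = -1806857/(-323/161) + 2435501/1954300 = -1806857*(-161/323) + 2435501/1954300 = 290903977/323 + 2435501/1954300 = 568514428917923/631238900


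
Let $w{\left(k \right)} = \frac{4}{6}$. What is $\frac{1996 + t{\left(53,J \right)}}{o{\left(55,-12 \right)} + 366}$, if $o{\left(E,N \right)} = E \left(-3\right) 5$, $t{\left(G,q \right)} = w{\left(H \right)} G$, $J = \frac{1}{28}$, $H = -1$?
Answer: $- \frac{6094}{1377} \approx -4.4256$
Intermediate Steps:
$w{\left(k \right)} = \frac{2}{3}$ ($w{\left(k \right)} = 4 \cdot \frac{1}{6} = \frac{2}{3}$)
$J = \frac{1}{28} \approx 0.035714$
$t{\left(G,q \right)} = \frac{2 G}{3}$
$o{\left(E,N \right)} = - 15 E$ ($o{\left(E,N \right)} = - 3 E 5 = - 15 E$)
$\frac{1996 + t{\left(53,J \right)}}{o{\left(55,-12 \right)} + 366} = \frac{1996 + \frac{2}{3} \cdot 53}{\left(-15\right) 55 + 366} = \frac{1996 + \frac{106}{3}}{-825 + 366} = \frac{6094}{3 \left(-459\right)} = \frac{6094}{3} \left(- \frac{1}{459}\right) = - \frac{6094}{1377}$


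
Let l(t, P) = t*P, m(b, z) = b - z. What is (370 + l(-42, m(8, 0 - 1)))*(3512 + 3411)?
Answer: -55384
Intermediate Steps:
l(t, P) = P*t
(370 + l(-42, m(8, 0 - 1)))*(3512 + 3411) = (370 + (8 - (0 - 1))*(-42))*(3512 + 3411) = (370 + (8 - 1*(-1))*(-42))*6923 = (370 + (8 + 1)*(-42))*6923 = (370 + 9*(-42))*6923 = (370 - 378)*6923 = -8*6923 = -55384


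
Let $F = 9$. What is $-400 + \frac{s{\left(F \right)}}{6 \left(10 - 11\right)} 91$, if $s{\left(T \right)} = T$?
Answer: $- \frac{1073}{2} \approx -536.5$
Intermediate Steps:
$-400 + \frac{s{\left(F \right)}}{6 \left(10 - 11\right)} 91 = -400 + \frac{9}{6 \left(10 - 11\right)} 91 = -400 + \frac{9}{6 \left(-1\right)} 91 = -400 + \frac{9}{-6} \cdot 91 = -400 + 9 \left(- \frac{1}{6}\right) 91 = -400 - \frac{273}{2} = - \frac{1073}{2}$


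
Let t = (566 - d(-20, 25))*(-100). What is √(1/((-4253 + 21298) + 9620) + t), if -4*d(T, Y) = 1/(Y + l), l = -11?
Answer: 3*I*√876449445312490/373310 ≈ 237.91*I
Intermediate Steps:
d(T, Y) = -1/(4*(-11 + Y)) (d(T, Y) = -1/(4*(Y - 11)) = -1/(4*(-11 + Y)))
t = -792425/14 (t = (566 - (-1)/(-44 + 4*25))*(-100) = (566 - (-1)/(-44 + 100))*(-100) = (566 - (-1)/56)*(-100) = (566 - 1*(-1/56))*(-100) = (566 + 1/56)*(-100) = (31697/56)*(-100) = -792425/14 ≈ -56602.)
√(1/((-4253 + 21298) + 9620) + t) = √(1/((-4253 + 21298) + 9620) - 792425/14) = √(1/(17045 + 9620) - 792425/14) = √(1/26665 - 792425/14) = √(-21130012611/373310) = 3*I*√876449445312490/373310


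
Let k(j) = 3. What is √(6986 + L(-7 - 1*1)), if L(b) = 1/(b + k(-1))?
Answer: 3*√19405/5 ≈ 83.581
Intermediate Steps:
L(b) = 1/(3 + b) (L(b) = 1/(b + 3) = 1/(3 + b))
√(6986 + L(-7 - 1*1)) = √(6986 + 1/(3 + (-7 - 1*1))) = √(6986 + 1/(3 + (-7 - 1))) = √(6986 + 1/(3 - 8)) = √(6986 + 1/(-5)) = √(6986 - ⅕) = √(34929/5) = 3*√19405/5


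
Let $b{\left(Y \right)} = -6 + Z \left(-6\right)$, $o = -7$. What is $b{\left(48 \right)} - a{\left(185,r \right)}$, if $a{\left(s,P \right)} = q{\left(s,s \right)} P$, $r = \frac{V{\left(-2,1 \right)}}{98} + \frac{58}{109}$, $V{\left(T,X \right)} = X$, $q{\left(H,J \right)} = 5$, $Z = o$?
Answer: $\frac{355587}{10682} \approx 33.288$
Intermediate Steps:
$Z = -7$
$b{\left(Y \right)} = 36$ ($b{\left(Y \right)} = -6 - -42 = -6 + 42 = 36$)
$r = \frac{5793}{10682}$ ($r = 1 \cdot \frac{1}{98} + \frac{58}{109} = 1 \cdot \frac{1}{98} + 58 \cdot \frac{1}{109} = \frac{1}{98} + \frac{58}{109} = \frac{5793}{10682} \approx 0.54231$)
$a{\left(s,P \right)} = 5 P$
$b{\left(48 \right)} - a{\left(185,r \right)} = 36 - 5 \cdot \frac{5793}{10682} = 36 - \frac{28965}{10682} = \frac{355587}{10682}$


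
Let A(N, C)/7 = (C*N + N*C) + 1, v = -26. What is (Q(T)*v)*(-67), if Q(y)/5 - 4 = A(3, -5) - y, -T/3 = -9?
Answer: -1968460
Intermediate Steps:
T = 27 (T = -3*(-9) = 27)
A(N, C) = 7 + 14*C*N (A(N, C) = 7*((C*N + N*C) + 1) = 7*((C*N + C*N) + 1) = 7*(2*C*N + 1) = 7*(1 + 2*C*N) = 7 + 14*C*N)
Q(y) = -995 - 5*y (Q(y) = 20 + 5*((7 + 14*(-5)*3) - y) = 20 + 5*((7 - 210) - y) = 20 + 5*(-203 - y) = 20 + (-1015 - 5*y) = -995 - 5*y)
(Q(T)*v)*(-67) = ((-995 - 5*27)*(-26))*(-67) = ((-995 - 135)*(-26))*(-67) = -1130*(-26)*(-67) = 29380*(-67) = -1968460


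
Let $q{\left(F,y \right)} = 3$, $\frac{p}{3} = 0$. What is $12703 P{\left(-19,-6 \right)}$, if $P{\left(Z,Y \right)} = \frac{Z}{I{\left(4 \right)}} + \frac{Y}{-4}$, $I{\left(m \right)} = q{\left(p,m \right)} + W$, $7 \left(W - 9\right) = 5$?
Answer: $\frac{12703}{178} \approx 71.365$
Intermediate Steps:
$p = 0$ ($p = 3 \cdot 0 = 0$)
$W = \frac{68}{7}$ ($W = 9 + \frac{1}{7} \cdot 5 = 9 + \frac{5}{7} = \frac{68}{7} \approx 9.7143$)
$I{\left(m \right)} = \frac{89}{7}$ ($I{\left(m \right)} = 3 + \frac{68}{7} = \frac{89}{7}$)
$P{\left(Z,Y \right)} = - \frac{Y}{4} + \frac{7 Z}{89}$ ($P{\left(Z,Y \right)} = \frac{Z}{\frac{89}{7}} + \frac{Y}{-4} = Z \frac{7}{89} + Y \left(- \frac{1}{4}\right) = \frac{7 Z}{89} - \frac{Y}{4} = - \frac{Y}{4} + \frac{7 Z}{89}$)
$12703 P{\left(-19,-6 \right)} = 12703 \left(\left(- \frac{1}{4}\right) \left(-6\right) + \frac{7}{89} \left(-19\right)\right) = 12703 \left(\frac{3}{2} - \frac{133}{89}\right) = 12703 \cdot \frac{1}{178} = \frac{12703}{178}$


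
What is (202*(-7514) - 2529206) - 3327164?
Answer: -7374198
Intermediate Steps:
(202*(-7514) - 2529206) - 3327164 = (-1517828 - 2529206) - 3327164 = -4047034 - 3327164 = -7374198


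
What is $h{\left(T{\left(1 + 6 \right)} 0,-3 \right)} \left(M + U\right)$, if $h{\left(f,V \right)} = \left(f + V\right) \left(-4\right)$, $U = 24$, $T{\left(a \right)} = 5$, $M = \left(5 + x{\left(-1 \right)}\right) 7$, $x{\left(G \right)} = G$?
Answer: $624$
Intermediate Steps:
$M = 28$ ($M = \left(5 - 1\right) 7 = 4 \cdot 7 = 28$)
$h{\left(f,V \right)} = - 4 V - 4 f$ ($h{\left(f,V \right)} = \left(V + f\right) \left(-4\right) = - 4 V - 4 f$)
$h{\left(T{\left(1 + 6 \right)} 0,-3 \right)} \left(M + U\right) = \left(\left(-4\right) \left(-3\right) - 4 \cdot 5 \cdot 0\right) \left(28 + 24\right) = \left(12 - 0\right) 52 = \left(12 + 0\right) 52 = 12 \cdot 52 = 624$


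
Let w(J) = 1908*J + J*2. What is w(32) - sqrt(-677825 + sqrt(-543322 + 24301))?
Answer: 61120 - sqrt(-677825 + 3*I*sqrt(57669)) ≈ 61120.0 - 823.3*I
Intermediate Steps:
w(J) = 1910*J (w(J) = 1908*J + 2*J = 1910*J)
w(32) - sqrt(-677825 + sqrt(-543322 + 24301)) = 1910*32 - sqrt(-677825 + sqrt(-543322 + 24301)) = 61120 - sqrt(-677825 + sqrt(-519021)) = 61120 - sqrt(-677825 + 3*I*sqrt(57669))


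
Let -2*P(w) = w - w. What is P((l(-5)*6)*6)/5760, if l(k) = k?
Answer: 0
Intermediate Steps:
P(w) = 0 (P(w) = -(w - w)/2 = -1/2*0 = 0)
P((l(-5)*6)*6)/5760 = 0/5760 = 0*(1/5760) = 0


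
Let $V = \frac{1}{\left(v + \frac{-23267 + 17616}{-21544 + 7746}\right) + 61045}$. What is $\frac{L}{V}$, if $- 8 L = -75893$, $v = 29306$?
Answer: $\frac{94613431367857}{110384} \approx 8.5713 \cdot 10^{8}$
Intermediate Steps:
$L = \frac{75893}{8}$ ($L = \left(- \frac{1}{8}\right) \left(-75893\right) = \frac{75893}{8} \approx 9486.6$)
$V = \frac{13798}{1246668749}$ ($V = \frac{1}{\left(29306 + \frac{-23267 + 17616}{-21544 + 7746}\right) + 61045} = \frac{1}{\left(29306 - \frac{5651}{-13798}\right) + 61045} = \frac{1}{\left(29306 - - \frac{5651}{13798}\right) + 61045} = \frac{1}{\left(29306 + \frac{5651}{13798}\right) + 61045} = \frac{1}{\frac{404369839}{13798} + 61045} = \frac{1}{\frac{1246668749}{13798}} = \frac{13798}{1246668749} \approx 1.1068 \cdot 10^{-5}$)
$\frac{L}{V} = \frac{75893}{8 \cdot \frac{13798}{1246668749}} = \frac{75893}{8} \cdot \frac{1246668749}{13798} = \frac{94613431367857}{110384}$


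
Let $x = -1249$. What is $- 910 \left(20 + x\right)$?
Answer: $1118390$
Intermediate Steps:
$- 910 \left(20 + x\right) = - 910 \left(20 - 1249\right) = \left(-910\right) \left(-1229\right) = 1118390$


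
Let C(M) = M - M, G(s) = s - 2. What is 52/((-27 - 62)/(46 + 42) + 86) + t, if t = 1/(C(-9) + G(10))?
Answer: 44087/59832 ≈ 0.73685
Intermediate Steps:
G(s) = -2 + s
C(M) = 0
t = ⅛ (t = 1/(0 + (-2 + 10)) = 1/(0 + 8) = 1/8 = ⅛ ≈ 0.12500)
52/((-27 - 62)/(46 + 42) + 86) + t = 52/((-27 - 62)/(46 + 42) + 86) + ⅛ = 52/(-89/88 + 86) + ⅛ = 52/(7479/88) + ⅛ = 52*(88/7479) + ⅛ = 4576/7479 + ⅛ = 44087/59832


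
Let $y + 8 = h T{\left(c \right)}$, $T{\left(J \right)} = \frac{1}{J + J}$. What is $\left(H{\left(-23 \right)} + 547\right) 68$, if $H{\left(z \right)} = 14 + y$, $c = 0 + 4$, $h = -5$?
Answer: $\frac{75123}{2} \approx 37562.0$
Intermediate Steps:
$c = 4$
$T{\left(J \right)} = \frac{1}{2 J}$
$y = - \frac{69}{8}$ ($y = -8 - 5 \frac{1}{2 \cdot 4} = -8 - 5 \cdot \frac{1}{2} \cdot \frac{1}{4} = -8 - \frac{5}{8} = - \frac{69}{8} \approx -8.625$)
$H{\left(z \right)} = \frac{43}{8}$ ($H{\left(z \right)} = 14 - \frac{69}{8} = \frac{43}{8}$)
$\left(H{\left(-23 \right)} + 547\right) 68 = \left(\frac{43}{8} + 547\right) 68 = \frac{4419}{8} \cdot 68 = \frac{75123}{2}$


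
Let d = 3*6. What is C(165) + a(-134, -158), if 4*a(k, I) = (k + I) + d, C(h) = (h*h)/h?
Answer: 193/2 ≈ 96.500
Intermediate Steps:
C(h) = h (C(h) = h²/h = h)
d = 18
a(k, I) = 9/2 + I/4 + k/4 (a(k, I) = ((k + I) + 18)/4 = ((I + k) + 18)/4 = (18 + I + k)/4 = 9/2 + I/4 + k/4)
C(165) + a(-134, -158) = 165 + (9/2 + (¼)*(-158) + (¼)*(-134)) = 165 + (9/2 - 79/2 - 67/2) = 165 - 137/2 = 193/2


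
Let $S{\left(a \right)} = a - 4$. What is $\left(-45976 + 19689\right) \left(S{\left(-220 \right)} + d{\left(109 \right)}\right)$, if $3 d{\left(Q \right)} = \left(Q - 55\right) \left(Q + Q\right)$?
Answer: $-97261900$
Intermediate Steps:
$d{\left(Q \right)} = \frac{2 Q \left(-55 + Q\right)}{3}$ ($d{\left(Q \right)} = \frac{\left(Q - 55\right) \left(Q + Q\right)}{3} = \frac{\left(-55 + Q\right) 2 Q}{3} = \frac{2 Q \left(-55 + Q\right)}{3}$)
$S{\left(a \right)} = -4 + a$
$\left(-45976 + 19689\right) \left(S{\left(-220 \right)} + d{\left(109 \right)}\right) = \left(-45976 + 19689\right) \left(\left(-4 - 220\right) + \frac{2}{3} \cdot 109 \left(-55 + 109\right)\right) = - 26287 \left(-224 + \frac{2}{3} \cdot 109 \cdot 54\right) = - 26287 \left(-224 + 3924\right) = \left(-26287\right) 3700 = -97261900$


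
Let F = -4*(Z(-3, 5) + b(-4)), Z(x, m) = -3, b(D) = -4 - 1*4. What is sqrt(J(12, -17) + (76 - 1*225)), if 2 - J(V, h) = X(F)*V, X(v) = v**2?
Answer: I*sqrt(23379) ≈ 152.9*I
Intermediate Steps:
b(D) = -8 (b(D) = -4 - 4 = -8)
F = 44 (F = -4*(-3 - 8) = -4*(-11) = 44)
J(V, h) = 2 - 1936*V (J(V, h) = 2 - 44**2*V = 2 - 1936*V)
sqrt(J(12, -17) + (76 - 1*225)) = sqrt((2 - 1936*12) + (76 - 1*225)) = sqrt((2 - 23232) + (76 - 225)) = sqrt(-23230 - 149) = sqrt(-23379) = I*sqrt(23379)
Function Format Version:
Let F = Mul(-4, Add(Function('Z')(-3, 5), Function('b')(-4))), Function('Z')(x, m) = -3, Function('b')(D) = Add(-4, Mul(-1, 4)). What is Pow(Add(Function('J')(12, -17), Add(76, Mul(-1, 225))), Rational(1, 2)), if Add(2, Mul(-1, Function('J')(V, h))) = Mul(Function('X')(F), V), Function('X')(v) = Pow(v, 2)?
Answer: Mul(I, Pow(23379, Rational(1, 2))) ≈ Mul(152.90, I)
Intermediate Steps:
Function('b')(D) = -8 (Function('b')(D) = Add(-4, -4) = -8)
F = 44 (F = Mul(-4, Add(-3, -8)) = Mul(-4, -11) = 44)
Function('J')(V, h) = Add(2, Mul(-1936, V)) (Function('J')(V, h) = Add(2, Mul(-1, Mul(Pow(44, 2), V))) = Add(2, Mul(-1, Mul(1936, V))) = Add(2, Mul(-1936, V)))
Pow(Add(Function('J')(12, -17), Add(76, Mul(-1, 225))), Rational(1, 2)) = Pow(Add(Add(2, Mul(-1936, 12)), Add(76, Mul(-1, 225))), Rational(1, 2)) = Pow(Add(Add(2, -23232), Add(76, -225)), Rational(1, 2)) = Pow(Add(-23230, -149), Rational(1, 2)) = Pow(-23379, Rational(1, 2)) = Mul(I, Pow(23379, Rational(1, 2)))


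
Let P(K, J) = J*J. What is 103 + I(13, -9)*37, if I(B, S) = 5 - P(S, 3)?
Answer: -45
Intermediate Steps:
P(K, J) = J²
I(B, S) = -4 (I(B, S) = 5 - 1*3² = 5 - 1*9 = 5 - 9 = -4)
103 + I(13, -9)*37 = 103 - 4*37 = 103 - 148 = -45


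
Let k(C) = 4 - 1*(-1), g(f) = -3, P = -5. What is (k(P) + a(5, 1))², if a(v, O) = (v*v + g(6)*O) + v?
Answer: 1024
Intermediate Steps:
k(C) = 5 (k(C) = 4 + 1 = 5)
a(v, O) = v + v² - 3*O (a(v, O) = (v*v - 3*O) + v = (v² - 3*O) + v = v + v² - 3*O)
(k(P) + a(5, 1))² = (5 + (5 + 5² - 3*1))² = (5 + (5 + 25 - 3))² = (5 + 27)² = 32² = 1024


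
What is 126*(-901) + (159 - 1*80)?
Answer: -113447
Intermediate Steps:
126*(-901) + (159 - 1*80) = -113526 + (159 - 80) = -113526 + 79 = -113447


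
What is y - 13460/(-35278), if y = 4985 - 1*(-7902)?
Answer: 227320523/17639 ≈ 12887.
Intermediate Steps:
y = 12887 (y = 4985 + 7902 = 12887)
y - 13460/(-35278) = 12887 - 13460/(-35278) = 12887 - 13460*(-1/35278) = 12887 + 6730/17639 = 227320523/17639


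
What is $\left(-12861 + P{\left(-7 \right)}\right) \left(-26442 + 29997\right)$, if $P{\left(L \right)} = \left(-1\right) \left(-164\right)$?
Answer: $-45137835$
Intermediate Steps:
$P{\left(L \right)} = 164$
$\left(-12861 + P{\left(-7 \right)}\right) \left(-26442 + 29997\right) = \left(-12861 + 164\right) \left(-26442 + 29997\right) = \left(-12697\right) 3555 = -45137835$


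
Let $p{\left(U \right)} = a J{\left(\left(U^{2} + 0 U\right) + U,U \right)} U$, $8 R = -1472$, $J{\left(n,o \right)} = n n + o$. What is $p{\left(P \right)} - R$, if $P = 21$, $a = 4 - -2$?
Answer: $26896774$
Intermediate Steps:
$a = 6$ ($a = 4 + 2 = 6$)
$J{\left(n,o \right)} = o + n^{2}$ ($J{\left(n,o \right)} = n^{2} + o = o + n^{2}$)
$R = -184$ ($R = \frac{1}{8} \left(-1472\right) = -184$)
$p{\left(U \right)} = U \left(6 U + 6 \left(U + U^{2}\right)^{2}\right)$ ($p{\left(U \right)} = 6 \left(U + \left(\left(U^{2} + 0 U\right) + U\right)^{2}\right) U = 6 \left(U + \left(\left(U^{2} + 0\right) + U\right)^{2}\right) U = 6 \left(U + \left(U^{2} + U\right)^{2}\right) U = 6 \left(U + \left(U + U^{2}\right)^{2}\right) U = \left(6 U + 6 \left(U + U^{2}\right)^{2}\right) U = U \left(6 U + 6 \left(U + U^{2}\right)^{2}\right)$)
$p{\left(P \right)} - R = 6 \cdot 21^{2} \left(1 + 21 \left(1 + 21\right)^{2}\right) - -184 = 6 \cdot 441 \left(1 + 21 \cdot 22^{2}\right) + 184 = 6 \cdot 441 \left(1 + 21 \cdot 484\right) + 184 = 6 \cdot 441 \left(1 + 10164\right) + 184 = 6 \cdot 441 \cdot 10165 + 184 = 26896590 + 184 = 26896774$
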